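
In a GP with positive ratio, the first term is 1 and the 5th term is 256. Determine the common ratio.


r^(n-1) = aₙ/a₁
r^4 = 256/1 = 256
r = 256^(1/4)
= ±4; taking r > 0 gives r = 4

r = 4


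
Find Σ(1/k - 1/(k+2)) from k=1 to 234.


Telescoping with gap 2: two head and two tail terms survive.
= (1 + 1/2) - (1/235 + 1/236)
= 3/2 - 1/235 - 1/236 = 82719/55460

Sum = 82719/55460


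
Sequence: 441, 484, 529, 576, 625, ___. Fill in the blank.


Pattern: perfect squares: n²
Terms: 441, 484, 529, 576, 625
Next term = 676

Next term = 676


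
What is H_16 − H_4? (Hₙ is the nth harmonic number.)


Σₖ₌5^16 1/k = 1/5 + 1/6 + 1/7 + ... + 1/16
= 935059/720720
≈ 1.2974

Sum = 935059/720720 ≈ 1.2974


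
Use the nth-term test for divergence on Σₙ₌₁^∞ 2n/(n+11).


lim(n→∞) 2n/(n+11) = 2/1 = 2  (divide numerator and denominator by n)
lim aₙ = 2 ≠ 0 → series DIVERGES

Diverges (lim aₙ = 2 ≠ 0)


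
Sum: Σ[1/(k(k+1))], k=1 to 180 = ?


1/(k(k+1)) = 1/k - 1/(k+1) (partial fractions)
Telescoping: Σ = 1 - 1/181 = 180/181

Sum = 180/181


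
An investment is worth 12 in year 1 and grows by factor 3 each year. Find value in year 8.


aₙ = a₁·r^(n-1)
= 12×3^7
= 12×2187
= 26244

a_8 = 26244


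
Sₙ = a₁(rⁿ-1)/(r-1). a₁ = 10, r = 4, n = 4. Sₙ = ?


Sₙ = 10×(4^4 - 1)/(4 - 1)
= 10×(256 - 1)/3
= 10×255/3
= 850

S_4 = 850


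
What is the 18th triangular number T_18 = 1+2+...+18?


n(n+1)/2 = 18×19/2 = 342/2 = 171

Σk = 171


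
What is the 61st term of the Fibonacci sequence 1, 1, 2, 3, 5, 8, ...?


Fibonacci sequence: 1, 1, 2, 3, 5, 8, 13, 21, 34, 55, 89, ...
F(61) = 2504730781961

F(61) = 2504730781961


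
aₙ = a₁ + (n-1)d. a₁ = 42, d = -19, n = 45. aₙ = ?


aₙ = a₁ + (n-1)d
= 42 + (45-1)×-19
= 42 - 836
= -794

a_45 = -794


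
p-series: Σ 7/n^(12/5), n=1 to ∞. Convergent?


p-series test: Σ c/n^p converges if p > 1, diverges if p ≤ 1 (constant c > 0 doesn't affect convergence).
p = 12/5
12/5 > 1 → CONVERGES

Converges (p = 12/5 > 1)


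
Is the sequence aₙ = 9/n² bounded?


a₁ = 9, a₂ = 9/4, a₃ = 9/9, ...
0 < aₙ ≤ 9 for all n ≥ 1
The sequence IS bounded

Bounded (0 < aₙ ≤ 9)


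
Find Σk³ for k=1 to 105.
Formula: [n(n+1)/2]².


n(n+1)/2 = 105×106/2 = 5565
Σk³ = 5565² = 30969225

Σk³ = 30969225


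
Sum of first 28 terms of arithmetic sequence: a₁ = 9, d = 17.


aₙ = 9 + (28-1)×17 = 468
Sₙ = n(a₁+aₙ)/2 = 28×(9+468)/2
= 28×477/2 = 6678

S_28 = 6678


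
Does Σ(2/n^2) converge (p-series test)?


p-series test: Σ c/n^p converges if p > 1, diverges if p ≤ 1 (constant c > 0 doesn't affect convergence).
p = 2
2 > 1 → CONVERGES

Converges (p = 2 > 1)


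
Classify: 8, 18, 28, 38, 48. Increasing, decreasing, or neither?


Differences: 10, 10, 10, 10
All differences > 0 → strictly INCREASING

Monotonically increasing


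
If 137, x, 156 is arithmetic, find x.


AM = (137 + 156)/2 = 293/2 = 146.5

AM = 146.5


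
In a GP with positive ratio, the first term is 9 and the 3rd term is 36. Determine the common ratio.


r^(n-1) = aₙ/a₁
r^2 = 36/9 = 4
r = 4^(1/2)
= ±2; taking r > 0 gives r = 2

r = 2


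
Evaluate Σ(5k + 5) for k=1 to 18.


Σ(5k+5) = 5·Σk + 5·n
= 5·171 + 5·18
= 855 + 90 = 945

Σ = 945


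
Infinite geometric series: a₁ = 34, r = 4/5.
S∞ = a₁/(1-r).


S∞ = a₁/(1-r) = 34/(1 - 4/5)
= 34/(1/5)
= 170

S∞ = 170


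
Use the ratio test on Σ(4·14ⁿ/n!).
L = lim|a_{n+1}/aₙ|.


aₙ = 4·14^n/n!
a_{n+1}/aₙ = 14^(n+1)/(n+1)! × n!/14^n  (constant 4 cancels)
= 14/(n+1)
L = lim(n→∞) 14/(n+1) = 0
L < 1 → series CONVERGES

Converges (ratio test: L = 0 < 1)


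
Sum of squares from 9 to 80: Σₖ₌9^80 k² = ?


Σₖ₌9^80 k² = Σₖ₌₁^80 k² − Σₖ₌₁^8 k²
= 80·81·161/6 − 8·9·17/6
= 173880 − 204 = 173676

Σk² = 173676


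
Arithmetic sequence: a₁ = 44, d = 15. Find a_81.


aₙ = a₁ + (n-1)d
= 44 + (81-1)×15
= 44 + 1200
= 1244

a_81 = 1244


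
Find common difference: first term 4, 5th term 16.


d = (aₙ - a₁)/(n-1)
= (16 - 4)/(5-1)
= 12/4 = 3

d = 3


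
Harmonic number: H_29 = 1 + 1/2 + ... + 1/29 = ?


H_29 = 1/1 + 1/2 + 1/3 + ... + 1/29
= 9227046511387/2329089562800
≈ 3.9617

H_29 = 9227046511387/2329089562800 ≈ 3.9617


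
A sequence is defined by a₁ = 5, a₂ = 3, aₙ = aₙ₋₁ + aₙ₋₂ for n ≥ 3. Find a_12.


Computing iteratively: 5, 3, 8, 11, 19, 30, 49, 79, 128, 207, 335, 542
a_12 = 542

a_12 = 542


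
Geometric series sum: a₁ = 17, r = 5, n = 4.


Sₙ = 17×(5^4 - 1)/(5 - 1)
= 17×(625 - 1)/4
= 17×624/4
= 2652

S_4 = 2652


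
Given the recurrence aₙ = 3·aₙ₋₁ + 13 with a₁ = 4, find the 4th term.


Computing step by step:
a_1 = 4
a_2 = 25
a_3 = 88
a_4 = 277


a_4 = 277


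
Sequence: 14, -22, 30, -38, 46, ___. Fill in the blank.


Pattern: alternating sign, magnitude arithmetic (d=8)
Terms: 14, -22, 30, -38, 46
Next term = -54

Next term = -54


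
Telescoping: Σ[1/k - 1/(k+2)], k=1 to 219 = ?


Telescoping with gap 2: two head and two tail terms survive.
= (1 + 1/2) - (1/220 + 1/221)
= 3/2 - 1/220 - 1/221 = 72489/48620

Sum = 72489/48620


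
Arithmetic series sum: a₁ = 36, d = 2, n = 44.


aₙ = 36 + (44-1)×2 = 122
Sₙ = n(a₁+aₙ)/2 = 44×(36+122)/2
= 44×158/2 = 3476

S_44 = 3476


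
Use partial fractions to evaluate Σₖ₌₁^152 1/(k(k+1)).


1/(k(k+1)) = 1/k - 1/(k+1) (partial fractions)
Telescoping: Σ = 1 - 1/153 = 152/153

Sum = 152/153


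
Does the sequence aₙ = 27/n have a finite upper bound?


a₁ = 27, a₂ = 27/2, a₃ = 27/3, ...
0 < aₙ ≤ 27 for all n ≥ 1
Lower bound: 0, Upper bound: 27
The sequence IS bounded

Bounded (0 < aₙ ≤ 27)


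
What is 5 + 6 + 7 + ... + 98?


Σₖ₌5^98 k = Σₖ₌₁^98 k − Σₖ₌₁^4 k
= 98·99/2 − 4·5/2
= 4851 − 10 = 4841

Σk = 4841


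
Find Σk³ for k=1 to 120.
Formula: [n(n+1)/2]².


n(n+1)/2 = 120×121/2 = 7260
Σk³ = 7260² = 52707600

Σk³ = 52707600


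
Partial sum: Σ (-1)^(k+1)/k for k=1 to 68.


S = 1 - 1/2 + 1/3 - 1/4 + 1/5 - 1/6 + 1/7 - 1/8 ± ...
= 0.6858
(Full series converges to +ln(2) ≈ +0.6931)

S_68 = 0.6858


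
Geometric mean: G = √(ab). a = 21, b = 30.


GM = √(21×30) = √630 = 25.0998

GM = 25.0998


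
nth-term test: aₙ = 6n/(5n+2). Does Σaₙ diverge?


lim(n→∞) 6n/(5n+2) = 6/5 = 6/5  (divide numerator and denominator by n)
lim aₙ = 6/5 ≠ 0 → series DIVERGES

Diverges (lim aₙ = 6/5 ≠ 0)


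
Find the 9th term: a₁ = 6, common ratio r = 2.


aₙ = a₁·r^(n-1)
= 6×2^8
= 6×256
= 1536

a_9 = 1536


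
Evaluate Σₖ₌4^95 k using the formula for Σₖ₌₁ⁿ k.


Σₖ₌4^95 k = Σₖ₌₁^95 k − Σₖ₌₁^3 k
= 95·96/2 − 3·4/2
= 4560 − 6 = 4554

Σk = 4554


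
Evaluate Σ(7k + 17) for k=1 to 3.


Σ(7k+17) = 7·Σk + 17·n
= 7·6 + 17·3
= 42 + 51 = 93

Σ = 93


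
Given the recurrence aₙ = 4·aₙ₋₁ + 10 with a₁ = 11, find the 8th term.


Computing step by step:
a_1 = 11
a_2 = 54
a_3 = 226
a_4 = 914
a_5 = 3666
a_6 = 14674
a_7 = 58706
a_8 = 234834


a_8 = 234834


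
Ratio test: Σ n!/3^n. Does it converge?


aₙ = n!/3^n
a_{n+1}/aₙ = (n+1)!/3^(n+1) × 3^n/n!
= (n+1)/3
L = lim(n→∞) (n+1)/3 = ∞
L > 1 → series DIVERGES

Diverges (ratio test: L = ∞ > 1)


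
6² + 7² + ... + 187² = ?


Σₖ₌6^187 k² = Σₖ₌₁^187 k² − Σₖ₌₁^5 k²
= 187·188·375/6 − 5·6·11/6
= 2197250 − 55 = 2197195

Σk² = 2197195


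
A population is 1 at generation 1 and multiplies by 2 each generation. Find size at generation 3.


aₙ = a₁·r^(n-1)
= 1×2^2
= 1×4
= 4

a_3 = 4


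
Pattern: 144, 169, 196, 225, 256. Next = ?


Pattern: perfect squares: n²
Terms: 144, 169, 196, 225, 256
Next term = 289

Next term = 289


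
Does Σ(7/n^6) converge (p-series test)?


p-series test: Σ c/n^p converges if p > 1, diverges if p ≤ 1 (constant c > 0 doesn't affect convergence).
p = 6
6 > 1 → CONVERGES

Converges (p = 6 > 1)


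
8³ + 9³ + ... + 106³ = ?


Σₖ₌8^106 k³ = [106·107/2]² − [7·8/2]²
= 32160241 − 784 = 32159457

Σk³ = 32159457


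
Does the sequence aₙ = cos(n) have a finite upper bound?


For all n, -1 ≤ cos(n) ≤ 1, so -1 ≤ cos(n) ≤ 1
Lower bound: -1, Upper bound: 1
The sequence IS bounded

Bounded (-1 ≤ aₙ ≤ 1)


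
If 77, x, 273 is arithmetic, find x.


AM = (77 + 273)/2 = 350/2 = 175

AM = 175


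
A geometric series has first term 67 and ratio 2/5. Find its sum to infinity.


S∞ = a₁/(1-r) = 67/(1 - 2/5)
= 67/(3/5)
= 335/3

S∞ = 335/3


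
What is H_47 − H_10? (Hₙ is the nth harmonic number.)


Σₖ₌11^47 1/k = 1/11 + 1/12 + 1/13 + ... + 1/47
= 668063497598133037223/442720643463713815200
≈ 1.509

Sum = 668063497598133037223/442720643463713815200 ≈ 1.509


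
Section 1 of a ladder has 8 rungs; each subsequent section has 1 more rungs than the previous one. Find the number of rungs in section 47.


aₙ = a₁ + (n-1)d
= 8 + (47-1)×1
= 8 + 46
= 54

a_47 = 54


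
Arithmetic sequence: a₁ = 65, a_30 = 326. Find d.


d = (aₙ - a₁)/(n-1)
= (326 - 65)/(30-1)
= 261/29 = 9

d = 9


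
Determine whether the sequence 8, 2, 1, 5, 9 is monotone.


Differences: -6, -1, 4, 4
Difference at position 3 is +4 (> 0) but position 1 is -6 (< 0) — sequence both rises and falls
→ NOT monotonic

Not monotonic


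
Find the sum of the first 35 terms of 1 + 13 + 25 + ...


aₙ = 1 + (35-1)×12 = 409
Sₙ = n(a₁+aₙ)/2 = 35×(1+409)/2
= 35×410/2 = 7175

S_35 = 7175


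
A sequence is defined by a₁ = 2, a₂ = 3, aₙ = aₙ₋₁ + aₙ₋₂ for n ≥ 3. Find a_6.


Computing iteratively: 2, 3, 5, 8, 13, 21
a_6 = 21

a_6 = 21


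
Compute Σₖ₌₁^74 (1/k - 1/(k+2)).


Telescoping with gap 2: two head and two tail terms survive.
= (1 + 1/2) - (1/75 + 1/76)
= 3/2 - 1/75 - 1/76 = 8399/5700

Sum = 8399/5700


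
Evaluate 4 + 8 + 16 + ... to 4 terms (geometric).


Sₙ = 4×(2^4 - 1)/(2 - 1)
= 4×(16 - 1)/1
= 4×15/1
= 60

S_4 = 60


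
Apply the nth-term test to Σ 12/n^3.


lim(n→∞) 12/n^3 = 0
lim aₙ = 0 → nth-term test is INCONCLUSIVE
(Need other tests; this is actually a convergent p-series with p=3 > 1)

Inconclusive (lim aₙ = 0; need another test)


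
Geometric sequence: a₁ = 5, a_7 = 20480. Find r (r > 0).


r^(n-1) = aₙ/a₁
r^6 = 20480/5 = 4096
r = 4096^(1/6)
= ±4; taking r > 0 gives r = 4

r = 4


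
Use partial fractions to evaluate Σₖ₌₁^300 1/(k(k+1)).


1/(k(k+1)) = 1/k - 1/(k+1) (partial fractions)
Telescoping: Σ = 1 - 1/301 = 300/301

Sum = 300/301


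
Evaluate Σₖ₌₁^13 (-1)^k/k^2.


S = -1 + 1/4 - 1/9 + 1/16 - 1/25 + 1/36 - 1/49 + 1/64 ± ...
= -0.8252
(Full series converges to -π²/12 ≈ -0.8225)

S_13 = -0.8252


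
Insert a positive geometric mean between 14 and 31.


GM = √(14×31) = √434 = 20.8327

GM = 20.8327


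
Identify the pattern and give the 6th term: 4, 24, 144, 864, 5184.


Pattern: geometric (r=6)
Terms: 4, 24, 144, 864, 5184
Next term = 31104

Next term = 31104


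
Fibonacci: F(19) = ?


Fibonacci sequence: 1, 1, 2, 3, 5, 8, 13, 21, 34, 55, 89, ...
F(19) = 4181

F(19) = 4181


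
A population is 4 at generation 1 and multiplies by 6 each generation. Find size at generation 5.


aₙ = a₁·r^(n-1)
= 4×6^4
= 4×1296
= 5184

a_5 = 5184


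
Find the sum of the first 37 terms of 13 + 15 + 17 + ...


aₙ = 13 + (37-1)×2 = 85
Sₙ = n(a₁+aₙ)/2 = 37×(13+85)/2
= 37×98/2 = 1813

S_37 = 1813


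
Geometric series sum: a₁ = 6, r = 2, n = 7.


Sₙ = 6×(2^7 - 1)/(2 - 1)
= 6×(128 - 1)/1
= 6×127/1
= 762

S_7 = 762


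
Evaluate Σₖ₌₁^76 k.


n(n+1)/2 = 76×77/2 = 5852/2 = 2926

Σk = 2926


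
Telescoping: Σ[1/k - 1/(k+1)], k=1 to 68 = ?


Telescoping: adjacent terms cancel.
= 1/1 - 1/69
= 1 - 1/69 = 68/69

Sum = 68/69


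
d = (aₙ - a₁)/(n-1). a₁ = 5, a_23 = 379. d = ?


d = (aₙ - a₁)/(n-1)
= (379 - 5)/(23-1)
= 374/22 = 17

d = 17


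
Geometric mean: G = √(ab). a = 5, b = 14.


GM = √(5×14) = √70 = 8.3666

GM = 8.3666


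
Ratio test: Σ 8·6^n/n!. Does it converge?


aₙ = 8·6^n/n!
a_{n+1}/aₙ = 6^(n+1)/(n+1)! × n!/6^n  (constant 8 cancels)
= 6/(n+1)
L = lim(n→∞) 6/(n+1) = 0
L < 1 → series CONVERGES

Converges (ratio test: L = 0 < 1)


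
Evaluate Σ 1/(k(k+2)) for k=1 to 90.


1/(k(k+2)) = (1/2)·(1/k - 1/(k+2)) (partial fractions)
Telescoping: Σ = (1/2)·(1 + 1/2 - 1/91 - 1/92) = 12375/16744

Sum = 12375/16744


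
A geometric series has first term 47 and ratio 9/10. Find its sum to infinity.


S∞ = a₁/(1-r) = 47/(1 - 9/10)
= 47/(1/10)
= 470

S∞ = 470


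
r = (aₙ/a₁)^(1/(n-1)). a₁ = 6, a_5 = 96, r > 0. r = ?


r^(n-1) = aₙ/a₁
r^4 = 96/6 = 16
r = 16^(1/4)
= ±2; taking r > 0 gives r = 2

r = 2


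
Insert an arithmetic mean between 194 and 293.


AM = (194 + 293)/2 = 487/2 = 243.5

AM = 243.5


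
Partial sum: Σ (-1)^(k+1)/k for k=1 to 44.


S = 1 - 1/2 + 1/3 - 1/4 + 1/5 - 1/6 + 1/7 - 1/8 ± ...
= 0.6819
(Full series converges to +ln(2) ≈ +0.6931)

S_44 = 0.6819


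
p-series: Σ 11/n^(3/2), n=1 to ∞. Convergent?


p-series test: Σ c/n^p converges if p > 1, diverges if p ≤ 1 (constant c > 0 doesn't affect convergence).
p = 3/2
3/2 > 1 → CONVERGES

Converges (p = 3/2 > 1)


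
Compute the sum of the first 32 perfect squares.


n = 32
n(n+1)(2n+1)/6 = 32×33×65/6
= 68640/6 = 11440

Σk² = 11440


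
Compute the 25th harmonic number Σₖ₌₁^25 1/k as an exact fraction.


H_25 = 1/1 + 1/2 + 1/3 + ... + 1/25
= 34052522467/8923714800
≈ 3.816

H_25 = 34052522467/8923714800 ≈ 3.816


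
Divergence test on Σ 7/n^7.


lim(n→∞) 7/n^7 = 0
lim aₙ = 0 → nth-term test is INCONCLUSIVE
(Need other tests; this is actually a convergent p-series with p=7 > 1)

Inconclusive (lim aₙ = 0; need another test)


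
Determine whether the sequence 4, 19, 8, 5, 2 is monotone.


Differences: 15, -11, -3, -3
Difference at position 1 is +15 (> 0) but position 2 is -11 (< 0) — sequence both rises and falls
→ NOT monotonic

Not monotonic


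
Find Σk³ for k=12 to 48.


Σₖ₌12^48 k³ = [48·49/2]² − [11·12/2]²
= 1382976 − 4356 = 1378620

Σk³ = 1378620


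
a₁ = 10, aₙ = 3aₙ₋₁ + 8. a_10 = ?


Computing step by step:
a_1 = 10
a_2 = 38
a_3 = 122
a_4 = 374
a_5 = 1130
a_6 = 3398
a_7 = 10202
a_8 = 30614
a_9 = 91850
a_10 = 275558


a_10 = 275558


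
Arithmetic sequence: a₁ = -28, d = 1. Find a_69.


aₙ = a₁ + (n-1)d
= -28 + (69-1)×1
= -28 + 68
= 40

a_69 = 40


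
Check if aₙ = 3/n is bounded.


a₁ = 3, a₂ = 3/2, a₃ = 3/3, ...
0 < aₙ ≤ 3 for all n ≥ 1
Lower bound: 0, Upper bound: 3
The sequence IS bounded

Bounded (0 < aₙ ≤ 3)


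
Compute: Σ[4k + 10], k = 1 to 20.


Σ(4k+10) = 4·Σk + 10·n
= 4·210 + 10·20
= 840 + 200 = 1040

Σ = 1040


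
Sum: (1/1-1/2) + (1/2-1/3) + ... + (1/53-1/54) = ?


Telescoping: adjacent terms cancel.
= 1/1 - 1/54
= 1 - 1/54 = 53/54

Sum = 53/54


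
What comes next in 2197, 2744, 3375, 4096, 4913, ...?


Pattern: perfect cubes: n³
Terms: 2197, 2744, 3375, 4096, 4913
Next term = 5832

Next term = 5832


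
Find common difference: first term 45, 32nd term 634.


d = (aₙ - a₁)/(n-1)
= (634 - 45)/(32-1)
= 589/31 = 19

d = 19


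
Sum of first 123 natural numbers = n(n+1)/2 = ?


n(n+1)/2 = 123×124/2 = 15252/2 = 7626

Σk = 7626


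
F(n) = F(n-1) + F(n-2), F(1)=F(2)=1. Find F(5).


Fibonacci sequence: 1, 1, 2, 3, 5
F(5) = 5

F(5) = 5


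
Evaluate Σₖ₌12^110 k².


Σₖ₌12^110 k² = Σₖ₌₁^110 k² − Σₖ₌₁^11 k²
= 110·111·221/6 − 11·12·23/6
= 449735 − 506 = 449229

Σk² = 449229


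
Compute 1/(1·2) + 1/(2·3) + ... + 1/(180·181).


1/(k(k+1)) = 1/k - 1/(k+1) (partial fractions)
Telescoping: Σ = 1 - 1/181 = 180/181

Sum = 180/181


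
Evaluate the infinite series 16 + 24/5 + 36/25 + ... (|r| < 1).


S∞ = a₁/(1-r) = 16/(1 - 3/10)
= 16/(7/10)
= 160/7

S∞ = 160/7


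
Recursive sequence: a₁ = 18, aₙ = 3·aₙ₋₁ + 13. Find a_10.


Computing step by step:
a_1 = 18
a_2 = 67
a_3 = 214
a_4 = 655
a_5 = 1978
a_6 = 5947
a_7 = 17854
a_8 = 53575
a_9 = 160738
a_10 = 482227


a_10 = 482227


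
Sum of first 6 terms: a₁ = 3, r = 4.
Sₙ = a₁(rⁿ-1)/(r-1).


Sₙ = 3×(4^6 - 1)/(4 - 1)
= 3×(4096 - 1)/3
= 3×4095/3
= 4095

S_6 = 4095


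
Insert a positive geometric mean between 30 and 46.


GM = √(30×46) = √1380 = 37.1484

GM = 37.1484


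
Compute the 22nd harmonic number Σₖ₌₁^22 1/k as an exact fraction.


H_22 = 1/1 + 1/2 + 1/3 + ... + 1/22
= 19093197/5173168
≈ 3.6908

H_22 = 19093197/5173168 ≈ 3.6908


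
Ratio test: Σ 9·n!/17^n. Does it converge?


aₙ = 9·n!/17^n
a_{n+1}/aₙ = (n+1)!/17^(n+1) × 17^n/n!  (constant 9 cancels)
= (n+1)/17
L = lim(n→∞) (n+1)/17 = ∞
L > 1 → series DIVERGES

Diverges (ratio test: L = ∞ > 1)


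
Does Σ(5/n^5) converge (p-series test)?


p-series test: Σ c/n^p converges if p > 1, diverges if p ≤ 1 (constant c > 0 doesn't affect convergence).
p = 5
5 > 1 → CONVERGES

Converges (p = 5 > 1)


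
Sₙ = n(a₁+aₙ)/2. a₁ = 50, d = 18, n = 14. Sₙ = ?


aₙ = 50 + (14-1)×18 = 284
Sₙ = n(a₁+aₙ)/2 = 14×(50+284)/2
= 14×334/2 = 2338

S_14 = 2338


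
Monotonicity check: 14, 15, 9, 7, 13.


Differences: 1, -6, -2, 6
Difference at position 1 is +1 (> 0) but position 2 is -6 (< 0) — sequence both rises and falls
→ NOT monotonic

Not monotonic


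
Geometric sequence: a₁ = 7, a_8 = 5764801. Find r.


r^(n-1) = aₙ/a₁
r^7 = 5764801/7 = 823543
r = 823543^(1/7)
= 7

r = 7


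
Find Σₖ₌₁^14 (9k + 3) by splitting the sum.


Σ(9k+3) = 9·Σk + 3·n
= 9·105 + 3·14
= 945 + 42 = 987

Σ = 987


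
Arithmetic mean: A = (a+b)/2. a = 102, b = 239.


AM = (102 + 239)/2 = 341/2 = 170.5

AM = 170.5


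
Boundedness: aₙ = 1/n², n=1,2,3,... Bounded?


a₁ = 1, a₂ = 1/4, a₃ = 1/9, ...
0 < aₙ ≤ 1 for all n ≥ 1
The sequence IS bounded

Bounded (0 < aₙ ≤ 1)


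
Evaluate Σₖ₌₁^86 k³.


n(n+1)/2 = 86×87/2 = 3741
Σk³ = 3741² = 13995081

Σk³ = 13995081


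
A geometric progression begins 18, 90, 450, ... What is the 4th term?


aₙ = a₁·r^(n-1)
= 18×5^3
= 18×125
= 2250

a_4 = 2250


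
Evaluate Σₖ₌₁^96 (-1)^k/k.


S = -1 + 1/2 - 1/3 + 1/4 - 1/5 + 1/6 - 1/7 + 1/8 ± ...
= -0.688
(Full series converges to -ln(2) ≈ -0.6931)

S_96 = -0.688


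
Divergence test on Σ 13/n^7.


lim(n→∞) 13/n^7 = 0
lim aₙ = 0 → nth-term test is INCONCLUSIVE
(Need other tests; this is actually a convergent p-series with p=7 > 1)

Inconclusive (lim aₙ = 0; need another test)


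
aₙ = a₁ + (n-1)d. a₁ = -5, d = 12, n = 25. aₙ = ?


aₙ = a₁ + (n-1)d
= -5 + (25-1)×12
= -5 + 288
= 283

a_25 = 283


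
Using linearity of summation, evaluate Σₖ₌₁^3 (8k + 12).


Σ(8k+12) = 8·Σk + 12·n
= 8·6 + 12·3
= 48 + 36 = 84

Σ = 84


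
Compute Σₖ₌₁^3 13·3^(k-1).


Sₙ = 13×(3^3 - 1)/(3 - 1)
= 13×(27 - 1)/2
= 13×26/2
= 169

S_3 = 169


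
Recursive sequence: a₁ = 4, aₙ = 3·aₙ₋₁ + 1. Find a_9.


Computing step by step:
a_1 = 4
a_2 = 13
a_3 = 40
a_4 = 121
a_5 = 364
a_6 = 1093
a_7 = 3280
a_8 = 9841
a_9 = 29524


a_9 = 29524


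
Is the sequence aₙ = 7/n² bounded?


a₁ = 7, a₂ = 7/4, a₃ = 7/9, ...
0 < aₙ ≤ 7 for all n ≥ 1
The sequence IS bounded

Bounded (0 < aₙ ≤ 7)


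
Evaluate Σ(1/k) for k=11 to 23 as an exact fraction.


Σₖ₌11^23 1/k = 1/11 + 1/12 + 1/13 + ... + 1/23
= 4311885041/5354228880
≈ 0.8053

Sum = 4311885041/5354228880 ≈ 0.8053


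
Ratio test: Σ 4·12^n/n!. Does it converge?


aₙ = 4·12^n/n!
a_{n+1}/aₙ = 12^(n+1)/(n+1)! × n!/12^n  (constant 4 cancels)
= 12/(n+1)
L = lim(n→∞) 12/(n+1) = 0
L < 1 → series CONVERGES

Converges (ratio test: L = 0 < 1)


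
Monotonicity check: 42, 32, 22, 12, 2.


Differences: -10, -10, -10, -10
All differences < 0 → strictly DECREASING

Monotonically decreasing


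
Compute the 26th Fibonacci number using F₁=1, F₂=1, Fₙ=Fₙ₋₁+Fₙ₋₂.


Fibonacci sequence: 1, 1, 2, 3, 5, 8, 13, 21, 34, 55, 89, ...
F(26) = 121393

F(26) = 121393


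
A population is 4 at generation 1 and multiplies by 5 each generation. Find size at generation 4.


aₙ = a₁·r^(n-1)
= 4×5^3
= 4×125
= 500

a_4 = 500


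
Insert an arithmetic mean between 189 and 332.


AM = (189 + 332)/2 = 521/2 = 260.5

AM = 260.5


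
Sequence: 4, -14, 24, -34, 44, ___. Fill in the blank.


Pattern: alternating sign, magnitude arithmetic (d=10)
Terms: 4, -14, 24, -34, 44
Next term = -54

Next term = -54


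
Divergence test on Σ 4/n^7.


lim(n→∞) 4/n^7 = 0
lim aₙ = 0 → nth-term test is INCONCLUSIVE
(Need other tests; this is actually a convergent p-series with p=7 > 1)

Inconclusive (lim aₙ = 0; need another test)


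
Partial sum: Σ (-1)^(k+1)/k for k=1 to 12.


S = 1 - 1/2 + 1/3 - 1/4 + 1/5 - 1/6 + 1/7 - 1/8 ± ...
= 0.6532
(Full series converges to +ln(2) ≈ +0.6931)

S_12 = 0.6532


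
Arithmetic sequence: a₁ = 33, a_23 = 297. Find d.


d = (aₙ - a₁)/(n-1)
= (297 - 33)/(23-1)
= 264/22 = 12

d = 12


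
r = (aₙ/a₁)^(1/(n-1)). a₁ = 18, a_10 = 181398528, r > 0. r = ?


r^(n-1) = aₙ/a₁
r^9 = 181398528/18 = 10077696
r = 10077696^(1/9)
= 6

r = 6


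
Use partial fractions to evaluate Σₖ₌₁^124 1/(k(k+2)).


1/(k(k+2)) = (1/2)·(1/k - 1/(k+2)) (partial fractions)
Telescoping: Σ = (1/2)·(1 + 1/2 - 1/125 - 1/126) = 11687/15750

Sum = 11687/15750


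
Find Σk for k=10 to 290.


Σₖ₌10^290 k = Σₖ₌₁^290 k − Σₖ₌₁^9 k
= 290·291/2 − 9·10/2
= 42195 − 45 = 42150

Σk = 42150


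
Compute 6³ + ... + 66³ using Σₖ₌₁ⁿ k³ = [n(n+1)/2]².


Σₖ₌6^66 k³ = [66·67/2]² − [5·6/2]²
= 4888521 − 225 = 4888296

Σk³ = 4888296


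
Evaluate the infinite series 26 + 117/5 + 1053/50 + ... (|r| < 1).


S∞ = a₁/(1-r) = 26/(1 - 9/10)
= 26/(1/10)
= 260

S∞ = 260


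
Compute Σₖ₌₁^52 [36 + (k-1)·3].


aₙ = 36 + (52-1)×3 = 189
Sₙ = n(a₁+aₙ)/2 = 52×(36+189)/2
= 52×225/2 = 5850

S_52 = 5850


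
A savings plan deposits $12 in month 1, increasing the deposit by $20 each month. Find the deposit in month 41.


aₙ = a₁ + (n-1)d
= 12 + (41-1)×20
= 12 + 800
= 812

a_41 = 812


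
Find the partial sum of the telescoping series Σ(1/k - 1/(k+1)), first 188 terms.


Telescoping: adjacent terms cancel.
= 1/1 - 1/189
= 1 - 1/189 = 188/189

Sum = 188/189


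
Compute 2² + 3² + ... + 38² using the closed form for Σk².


Σₖ₌2^38 k² = Σₖ₌₁^38 k² − Σₖ₌₁^1 k²
= 38·39·77/6 − 1·2·3/6
= 19019 − 1 = 19018

Σk² = 19018


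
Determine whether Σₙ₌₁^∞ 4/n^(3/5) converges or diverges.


p-series test: Σ c/n^p converges if p > 1, diverges if p ≤ 1 (constant c > 0 doesn't affect convergence).
p = 3/5
3/5 ≤ 1 → DIVERGES

Diverges (p = 3/5 ≤ 1)


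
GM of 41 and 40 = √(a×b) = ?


GM = √(41×40) = √1640 = 40.4969

GM = 40.4969


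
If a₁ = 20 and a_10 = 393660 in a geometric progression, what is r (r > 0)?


r^(n-1) = aₙ/a₁
r^9 = 393660/20 = 19683
r = 19683^(1/9)
= 3

r = 3


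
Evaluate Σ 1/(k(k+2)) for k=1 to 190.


1/(k(k+2)) = (1/2)·(1/k - 1/(k+2)) (partial fractions)
Telescoping: Σ = (1/2)·(1 + 1/2 - 1/191 - 1/192) = 54625/73344

Sum = 54625/73344


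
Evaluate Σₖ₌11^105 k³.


Σₖ₌11^105 k³ = [105·106/2]² − [10·11/2]²
= 30969225 − 3025 = 30966200

Σk³ = 30966200


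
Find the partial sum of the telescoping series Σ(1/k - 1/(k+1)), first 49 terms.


Telescoping: adjacent terms cancel.
= 1/1 - 1/50
= 1 - 1/50 = 49/50

Sum = 49/50


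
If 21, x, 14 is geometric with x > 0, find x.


GM = √(21×14) = √294 = 17.1464

GM = 17.1464


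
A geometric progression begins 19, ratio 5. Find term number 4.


aₙ = a₁·r^(n-1)
= 19×5^3
= 19×125
= 2375

a_4 = 2375


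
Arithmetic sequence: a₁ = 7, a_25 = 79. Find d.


d = (aₙ - a₁)/(n-1)
= (79 - 7)/(25-1)
= 72/24 = 3

d = 3


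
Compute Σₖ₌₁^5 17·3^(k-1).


Sₙ = 17×(3^5 - 1)/(3 - 1)
= 17×(243 - 1)/2
= 17×242/2
= 2057

S_5 = 2057


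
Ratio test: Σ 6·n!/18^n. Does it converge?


aₙ = 6·n!/18^n
a_{n+1}/aₙ = (n+1)!/18^(n+1) × 18^n/n!  (constant 6 cancels)
= (n+1)/18
L = lim(n→∞) (n+1)/18 = ∞
L > 1 → series DIVERGES

Diverges (ratio test: L = ∞ > 1)


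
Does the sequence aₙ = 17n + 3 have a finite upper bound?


aₙ = 17n + 3 → as n→∞, aₙ→∞
No finite upper bound exists
The sequence is UNBOUNDED

Unbounded (aₙ → ∞ as n → ∞)


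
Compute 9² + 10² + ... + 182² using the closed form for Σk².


Σₖ₌9^182 k² = Σₖ₌₁^182 k² − Σₖ₌₁^8 k²
= 182·183·365/6 − 8·9·17/6
= 2026115 − 204 = 2025911

Σk² = 2025911


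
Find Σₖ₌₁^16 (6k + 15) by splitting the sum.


Σ(6k+15) = 6·Σk + 15·n
= 6·136 + 15·16
= 816 + 240 = 1056

Σ = 1056


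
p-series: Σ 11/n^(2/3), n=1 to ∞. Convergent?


p-series test: Σ c/n^p converges if p > 1, diverges if p ≤ 1 (constant c > 0 doesn't affect convergence).
p = 2/3
2/3 ≤ 1 → DIVERGES

Diverges (p = 2/3 ≤ 1)


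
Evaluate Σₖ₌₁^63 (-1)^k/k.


S = -1 + 1/2 - 1/3 + 1/4 - 1/5 + 1/6 - 1/7 + 1/8 ± ...
= -0.701
(Full series converges to -ln(2) ≈ -0.6931)

S_63 = -0.701


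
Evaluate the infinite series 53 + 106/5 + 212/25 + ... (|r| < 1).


S∞ = a₁/(1-r) = 53/(1 - 2/5)
= 53/(3/5)
= 265/3

S∞ = 265/3


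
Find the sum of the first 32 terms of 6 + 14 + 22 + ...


aₙ = 6 + (32-1)×8 = 254
Sₙ = n(a₁+aₙ)/2 = 32×(6+254)/2
= 32×260/2 = 4160

S_32 = 4160


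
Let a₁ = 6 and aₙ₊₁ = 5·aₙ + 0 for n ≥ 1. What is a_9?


Computing step by step:
a_1 = 6
a_2 = 30
a_3 = 150
a_4 = 750
a_5 = 3750
a_6 = 18750
a_7 = 93750
a_8 = 468750
a_9 = 2343750


a_9 = 2343750


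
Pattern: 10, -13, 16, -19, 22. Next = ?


Pattern: alternating sign, magnitude arithmetic (d=3)
Terms: 10, -13, 16, -19, 22
Next term = -25

Next term = -25


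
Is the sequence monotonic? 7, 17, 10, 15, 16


Differences: 10, -7, 5, 1
Difference at position 1 is +10 (> 0) but position 2 is -7 (< 0) — sequence both rises and falls
→ NOT monotonic

Not monotonic


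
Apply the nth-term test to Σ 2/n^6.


lim(n→∞) 2/n^6 = 0
lim aₙ = 0 → nth-term test is INCONCLUSIVE
(Need other tests; this is actually a convergent p-series with p=6 > 1)

Inconclusive (lim aₙ = 0; need another test)


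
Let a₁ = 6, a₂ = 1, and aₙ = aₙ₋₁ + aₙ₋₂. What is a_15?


Computing iteratively: 6, 1, 7, 8, 15, 23, 38, 61, 99, 160, 259, 419, ...
a_15 = 1775

a_15 = 1775


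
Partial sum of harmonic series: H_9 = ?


H_9 = 1/1 + 1/2 + 1/3 + 1/4 + 1/5 + 1/6 + 1/7 + 1/8 + 1/9
= 7129/2520
≈ 2.829

H_9 = 7129/2520 ≈ 2.829


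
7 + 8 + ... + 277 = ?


Σₖ₌7^277 k = Σₖ₌₁^277 k − Σₖ₌₁^6 k
= 277·278/2 − 6·7/2
= 38503 − 21 = 38482

Σk = 38482


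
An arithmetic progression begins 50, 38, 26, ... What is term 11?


aₙ = a₁ + (n-1)d
= 50 + (11-1)×-12
= 50 - 120
= -70

a_11 = -70


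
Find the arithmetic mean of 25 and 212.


AM = (25 + 212)/2 = 237/2 = 118.5

AM = 118.5


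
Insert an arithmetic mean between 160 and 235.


AM = (160 + 235)/2 = 395/2 = 197.5

AM = 197.5


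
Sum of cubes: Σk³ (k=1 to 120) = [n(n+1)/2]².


n(n+1)/2 = 120×121/2 = 7260
Σk³ = 7260² = 52707600

Σk³ = 52707600


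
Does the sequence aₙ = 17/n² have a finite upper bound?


a₁ = 17, a₂ = 17/4, a₃ = 17/9, ...
0 < aₙ ≤ 17 for all n ≥ 1
The sequence IS bounded

Bounded (0 < aₙ ≤ 17)


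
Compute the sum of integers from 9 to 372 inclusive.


Σₖ₌9^372 k = Σₖ₌₁^372 k − Σₖ₌₁^8 k
= 372·373/2 − 8·9/2
= 69378 − 36 = 69342

Σk = 69342


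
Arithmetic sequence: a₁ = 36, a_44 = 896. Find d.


d = (aₙ - a₁)/(n-1)
= (896 - 36)/(44-1)
= 860/43 = 20

d = 20


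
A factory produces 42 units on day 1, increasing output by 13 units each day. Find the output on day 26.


aₙ = a₁ + (n-1)d
= 42 + (26-1)×13
= 42 + 325
= 367

a_26 = 367


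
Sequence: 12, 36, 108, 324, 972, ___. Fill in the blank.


Pattern: geometric (r=3)
Terms: 12, 36, 108, 324, 972
Next term = 2916

Next term = 2916


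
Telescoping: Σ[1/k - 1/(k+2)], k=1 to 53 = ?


Telescoping with gap 2: two head and two tail terms survive.
= (1 + 1/2) - (1/54 + 1/55)
= 3/2 - 1/54 - 1/55 = 2173/1485

Sum = 2173/1485


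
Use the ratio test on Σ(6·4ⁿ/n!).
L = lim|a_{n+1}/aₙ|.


aₙ = 6·4^n/n!
a_{n+1}/aₙ = 4^(n+1)/(n+1)! × n!/4^n  (constant 6 cancels)
= 4/(n+1)
L = lim(n→∞) 4/(n+1) = 0
L < 1 → series CONVERGES

Converges (ratio test: L = 0 < 1)


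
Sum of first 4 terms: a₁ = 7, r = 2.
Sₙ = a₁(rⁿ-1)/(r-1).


Sₙ = 7×(2^4 - 1)/(2 - 1)
= 7×(16 - 1)/1
= 7×15/1
= 105

S_4 = 105


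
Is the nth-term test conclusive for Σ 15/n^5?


lim(n→∞) 15/n^5 = 0
lim aₙ = 0 → nth-term test is INCONCLUSIVE
(Need other tests; this is actually a convergent p-series with p=5 > 1)

Inconclusive (lim aₙ = 0; need another test)


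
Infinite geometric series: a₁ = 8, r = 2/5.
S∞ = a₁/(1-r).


S∞ = a₁/(1-r) = 8/(1 - 2/5)
= 8/(3/5)
= 40/3

S∞ = 40/3


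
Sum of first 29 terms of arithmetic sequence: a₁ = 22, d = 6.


aₙ = 22 + (29-1)×6 = 190
Sₙ = n(a₁+aₙ)/2 = 29×(22+190)/2
= 29×212/2 = 3074

S_29 = 3074


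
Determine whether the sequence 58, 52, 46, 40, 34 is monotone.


Differences: -6, -6, -6, -6
All differences < 0 → strictly DECREASING

Monotonically decreasing


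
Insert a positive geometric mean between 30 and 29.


GM = √(30×29) = √870 = 29.4958

GM = 29.4958


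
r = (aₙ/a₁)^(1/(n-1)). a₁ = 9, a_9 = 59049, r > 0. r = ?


r^(n-1) = aₙ/a₁
r^8 = 59049/9 = 6561
r = 6561^(1/8)
= ±3; taking r > 0 gives r = 3

r = 3


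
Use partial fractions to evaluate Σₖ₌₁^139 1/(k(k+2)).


1/(k(k+2)) = (1/2)·(1/k - 1/(k+2)) (partial fractions)
Telescoping: Σ = (1/2)·(1 + 1/2 - 1/140 - 1/141) = 29329/39480

Sum = 29329/39480


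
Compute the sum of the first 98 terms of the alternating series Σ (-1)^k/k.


S = -1 + 1/2 - 1/3 + 1/4 - 1/5 + 1/6 - 1/7 + 1/8 ± ...
= -0.6881
(Full series converges to -ln(2) ≈ -0.6931)

S_98 = -0.6881


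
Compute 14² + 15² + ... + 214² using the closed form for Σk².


Σₖ₌14^214 k² = Σₖ₌₁^214 k² − Σₖ₌₁^13 k²
= 214·215·429/6 − 13·14·27/6
= 3289715 − 819 = 3288896

Σk² = 3288896


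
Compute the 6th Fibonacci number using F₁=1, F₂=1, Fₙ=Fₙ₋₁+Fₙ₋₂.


Fibonacci sequence: 1, 1, 2, 3, 5, 8
F(6) = 8

F(6) = 8


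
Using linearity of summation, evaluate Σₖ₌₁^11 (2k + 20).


Σ(2k+20) = 2·Σk + 20·n
= 2·66 + 20·11
= 132 + 220 = 352

Σ = 352


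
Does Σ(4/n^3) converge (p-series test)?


p-series test: Σ c/n^p converges if p > 1, diverges if p ≤ 1 (constant c > 0 doesn't affect convergence).
p = 3
3 > 1 → CONVERGES

Converges (p = 3 > 1)


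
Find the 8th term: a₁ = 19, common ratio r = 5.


aₙ = a₁·r^(n-1)
= 19×5^7
= 19×78125
= 1484375

a_8 = 1484375


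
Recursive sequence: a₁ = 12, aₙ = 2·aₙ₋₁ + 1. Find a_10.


Computing step by step:
a_1 = 12
a_2 = 25
a_3 = 51
a_4 = 103
a_5 = 207
a_6 = 415
a_7 = 831
a_8 = 1663
a_9 = 3327
a_10 = 6655


a_10 = 6655


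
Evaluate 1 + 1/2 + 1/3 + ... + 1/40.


H_40 = 1/1 + 1/2 + 1/3 + ... + 1/40
= 2078178381193813/485721041551200
≈ 4.2785

H_40 = 2078178381193813/485721041551200 ≈ 4.2785


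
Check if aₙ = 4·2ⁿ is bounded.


aₙ = 4·2ⁿ → as n→∞, aₙ→∞ (since base 2 > 1)
No finite upper bound exists
The sequence is UNBOUNDED

Unbounded (aₙ → ∞ as n → ∞)


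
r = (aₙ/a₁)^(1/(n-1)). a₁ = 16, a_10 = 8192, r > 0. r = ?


r^(n-1) = aₙ/a₁
r^9 = 8192/16 = 512
r = 512^(1/9)
= 2

r = 2


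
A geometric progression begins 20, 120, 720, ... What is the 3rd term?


aₙ = a₁·r^(n-1)
= 20×6^2
= 20×36
= 720

a_3 = 720


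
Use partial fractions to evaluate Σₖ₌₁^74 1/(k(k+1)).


1/(k(k+1)) = 1/k - 1/(k+1) (partial fractions)
Telescoping: Σ = 1 - 1/75 = 74/75

Sum = 74/75


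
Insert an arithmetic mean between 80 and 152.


AM = (80 + 152)/2 = 232/2 = 116

AM = 116


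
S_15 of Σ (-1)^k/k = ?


S = -1 + 1/2 - 1/3 + 1/4 - 1/5 + 1/6 - 1/7 + 1/8 ± ...
= -0.7254
(Full series converges to -ln(2) ≈ -0.6931)

S_15 = -0.7254


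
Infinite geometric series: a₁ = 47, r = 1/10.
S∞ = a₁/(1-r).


S∞ = a₁/(1-r) = 47/(1 - 1/10)
= 47/(9/10)
= 470/9

S∞ = 470/9


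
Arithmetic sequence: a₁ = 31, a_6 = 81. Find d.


d = (aₙ - a₁)/(n-1)
= (81 - 31)/(6-1)
= 50/5 = 10

d = 10


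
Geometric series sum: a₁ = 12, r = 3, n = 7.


Sₙ = 12×(3^7 - 1)/(3 - 1)
= 12×(2187 - 1)/2
= 12×2186/2
= 13116

S_7 = 13116


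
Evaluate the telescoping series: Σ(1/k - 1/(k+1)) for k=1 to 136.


Telescoping: adjacent terms cancel.
= 1/1 - 1/137
= 1 - 1/137 = 136/137

Sum = 136/137


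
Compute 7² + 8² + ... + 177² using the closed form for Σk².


Σₖ₌7^177 k² = Σₖ₌₁^177 k² − Σₖ₌₁^6 k²
= 177·178·355/6 − 6·7·13/6
= 1864105 − 91 = 1864014

Σk² = 1864014


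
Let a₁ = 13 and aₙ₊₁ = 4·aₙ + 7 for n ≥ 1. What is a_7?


Computing step by step:
a_1 = 13
a_2 = 59
a_3 = 243
a_4 = 979
a_5 = 3923
a_6 = 15699
a_7 = 62803


a_7 = 62803


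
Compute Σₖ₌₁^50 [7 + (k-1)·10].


aₙ = 7 + (50-1)×10 = 497
Sₙ = n(a₁+aₙ)/2 = 50×(7+497)/2
= 50×504/2 = 12600

S_50 = 12600


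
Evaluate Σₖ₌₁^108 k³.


n(n+1)/2 = 108×109/2 = 5886
Σk³ = 5886² = 34644996

Σk³ = 34644996


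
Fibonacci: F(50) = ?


Fibonacci sequence: 1, 1, 2, 3, 5, 8, 13, 21, 34, 55, 89, ...
F(50) = 12586269025

F(50) = 12586269025


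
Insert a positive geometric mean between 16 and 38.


GM = √(16×38) = √608 = 24.6577

GM = 24.6577


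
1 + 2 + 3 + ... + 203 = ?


n(n+1)/2 = 203×204/2 = 41412/2 = 20706

Σk = 20706


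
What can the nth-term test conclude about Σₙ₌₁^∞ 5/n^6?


lim(n→∞) 5/n^6 = 0
lim aₙ = 0 → nth-term test is INCONCLUSIVE
(Need other tests; this is actually a convergent p-series with p=6 > 1)

Inconclusive (lim aₙ = 0; need another test)


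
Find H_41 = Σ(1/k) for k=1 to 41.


H_41 = 1/1 + 1/2 + 1/3 + ... + 1/41
= 85691034670497533/19914562703599200
≈ 4.3029

H_41 = 85691034670497533/19914562703599200 ≈ 4.3029


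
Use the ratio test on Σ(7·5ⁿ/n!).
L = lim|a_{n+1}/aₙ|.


aₙ = 7·5^n/n!
a_{n+1}/aₙ = 5^(n+1)/(n+1)! × n!/5^n  (constant 7 cancels)
= 5/(n+1)
L = lim(n→∞) 5/(n+1) = 0
L < 1 → series CONVERGES

Converges (ratio test: L = 0 < 1)


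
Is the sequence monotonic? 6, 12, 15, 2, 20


Differences: 6, 3, -13, 18
Difference at position 1 is +6 (> 0) but position 3 is -13 (< 0) — sequence both rises and falls
→ NOT monotonic

Not monotonic


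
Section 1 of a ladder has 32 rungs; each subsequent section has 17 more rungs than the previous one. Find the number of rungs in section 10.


aₙ = a₁ + (n-1)d
= 32 + (10-1)×17
= 32 + 153
= 185

a_10 = 185


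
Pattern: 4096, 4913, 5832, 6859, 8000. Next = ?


Pattern: perfect cubes: n³
Terms: 4096, 4913, 5832, 6859, 8000
Next term = 9261

Next term = 9261


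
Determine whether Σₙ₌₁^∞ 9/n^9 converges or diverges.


p-series test: Σ c/n^p converges if p > 1, diverges if p ≤ 1 (constant c > 0 doesn't affect convergence).
p = 9
9 > 1 → CONVERGES

Converges (p = 9 > 1)


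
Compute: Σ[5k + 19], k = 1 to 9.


Σ(5k+19) = 5·Σk + 19·n
= 5·45 + 19·9
= 225 + 171 = 396

Σ = 396


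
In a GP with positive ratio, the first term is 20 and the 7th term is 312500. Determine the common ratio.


r^(n-1) = aₙ/a₁
r^6 = 312500/20 = 15625
r = 15625^(1/6)
= ±5; taking r > 0 gives r = 5

r = 5


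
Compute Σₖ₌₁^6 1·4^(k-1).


Sₙ = 1×(4^6 - 1)/(4 - 1)
= 1×(4096 - 1)/3
= 1×4095/3
= 1365

S_6 = 1365


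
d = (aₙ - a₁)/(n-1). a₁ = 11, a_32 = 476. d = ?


d = (aₙ - a₁)/(n-1)
= (476 - 11)/(32-1)
= 465/31 = 15

d = 15


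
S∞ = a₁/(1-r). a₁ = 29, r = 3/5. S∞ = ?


S∞ = a₁/(1-r) = 29/(1 - 3/5)
= 29/(2/5)
= 145/2

S∞ = 145/2


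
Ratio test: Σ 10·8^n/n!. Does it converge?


aₙ = 10·8^n/n!
a_{n+1}/aₙ = 8^(n+1)/(n+1)! × n!/8^n  (constant 10 cancels)
= 8/(n+1)
L = lim(n→∞) 8/(n+1) = 0
L < 1 → series CONVERGES

Converges (ratio test: L = 0 < 1)


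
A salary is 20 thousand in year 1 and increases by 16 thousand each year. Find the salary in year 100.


aₙ = a₁ + (n-1)d
= 20 + (100-1)×16
= 20 + 1584
= 1604

a_100 = 1604


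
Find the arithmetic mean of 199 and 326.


AM = (199 + 326)/2 = 525/2 = 262.5

AM = 262.5


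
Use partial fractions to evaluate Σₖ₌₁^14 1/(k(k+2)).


1/(k(k+2)) = (1/2)·(1/k - 1/(k+2)) (partial fractions)
Telescoping: Σ = (1/2)·(1 + 1/2 - 1/15 - 1/16) = 329/480

Sum = 329/480


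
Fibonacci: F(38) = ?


Fibonacci sequence: 1, 1, 2, 3, 5, 8, 13, 21, 34, 55, 89, ...
F(38) = 39088169

F(38) = 39088169


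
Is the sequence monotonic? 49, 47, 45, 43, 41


Differences: -2, -2, -2, -2
All differences < 0 → strictly DECREASING

Monotonically decreasing


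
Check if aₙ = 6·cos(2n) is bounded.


For all n, -1 ≤ cos(2n) ≤ 1, so -6 ≤ 6·cos(2n) ≤ 6
Lower bound: -6, Upper bound: 6
The sequence IS bounded

Bounded (-6 ≤ aₙ ≤ 6)


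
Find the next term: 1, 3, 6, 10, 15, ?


Pattern: triangular numbers: n(n+1)/2
Terms: 1, 3, 6, 10, 15
Next term = 21

Next term = 21


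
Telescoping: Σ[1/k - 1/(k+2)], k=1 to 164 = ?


Telescoping with gap 2: two head and two tail terms survive.
= (1 + 1/2) - (1/165 + 1/166)
= 3/2 - 1/165 - 1/166 = 20377/13695

Sum = 20377/13695


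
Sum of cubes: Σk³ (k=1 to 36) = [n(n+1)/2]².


n(n+1)/2 = 36×37/2 = 666
Σk³ = 666² = 443556

Σk³ = 443556


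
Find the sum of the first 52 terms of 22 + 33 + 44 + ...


aₙ = 22 + (52-1)×11 = 583
Sₙ = n(a₁+aₙ)/2 = 52×(22+583)/2
= 52×605/2 = 15730

S_52 = 15730


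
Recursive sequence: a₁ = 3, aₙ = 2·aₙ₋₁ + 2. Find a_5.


Computing step by step:
a_1 = 3
a_2 = 8
a_3 = 18
a_4 = 38
a_5 = 78


a_5 = 78


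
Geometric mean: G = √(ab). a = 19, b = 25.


GM = √(19×25) = √475 = 21.7945

GM = 21.7945


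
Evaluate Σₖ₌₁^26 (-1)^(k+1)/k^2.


S = 1 - 1/4 + 1/9 - 1/16 + 1/25 - 1/36 + 1/49 - 1/64 ± ...
= 0.8218
(Full series converges to +π²/12 ≈ +0.8225)

S_26 = 0.8218
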